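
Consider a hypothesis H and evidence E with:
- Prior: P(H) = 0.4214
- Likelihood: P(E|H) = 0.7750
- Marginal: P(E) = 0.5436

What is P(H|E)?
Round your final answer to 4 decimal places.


Using Bayes' theorem:

P(H|E) = P(E|H) × P(H) / P(E)
       = 0.7750 × 0.4214 / 0.5436
       = 0.32658500 / 0.5436
       = 0.6008

The evidence strengthens our belief in H.
Prior: 0.4214 → Posterior: 0.6008


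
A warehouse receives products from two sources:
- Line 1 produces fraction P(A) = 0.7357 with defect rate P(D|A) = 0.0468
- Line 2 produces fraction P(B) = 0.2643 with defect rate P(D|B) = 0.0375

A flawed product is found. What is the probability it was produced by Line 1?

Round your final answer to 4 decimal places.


Let A = from Line 1, D = flawed

Given:
- P(A) = 0.7357, P(B) = 0.2643
- P(D|A) = 0.0468, P(D|B) = 0.0375

Step 1: Find P(D)
P(D) = P(D|A)P(A) + P(D|B)P(B)
     = 0.0468 × 0.7357 + 0.0375 × 0.2643
     = 0.03443076 + 0.00991125
     = 0.04434201

Step 2: Apply Bayes' theorem
P(A|D) = P(D|A)P(A) / P(D)
       = 0.03443076 / 0.04434201
       = 0.7765


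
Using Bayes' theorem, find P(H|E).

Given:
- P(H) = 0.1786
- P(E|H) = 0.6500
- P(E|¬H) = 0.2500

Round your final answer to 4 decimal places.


Bayes' theorem: P(H|E) = P(E|H) × P(H) / P(E)

Step 1: Calculate P(E) using law of total probability
P(E) = P(E|H)P(H) + P(E|¬H)P(¬H)
     = 0.6500 × 0.1786 + 0.2500 × 0.8214
     = 0.11609000 + 0.20535000
     = 0.32144000

Step 2: Apply Bayes' theorem
P(H|E) = P(E|H) × P(H) / P(E)
       = 0.11609000 / 0.32144000
       = 0.3612


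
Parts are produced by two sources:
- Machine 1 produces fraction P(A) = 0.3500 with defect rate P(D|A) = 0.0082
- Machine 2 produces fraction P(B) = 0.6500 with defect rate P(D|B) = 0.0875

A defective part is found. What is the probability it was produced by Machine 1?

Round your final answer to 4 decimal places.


Let A = from Machine 1, D = defective

Given:
- P(A) = 0.3500, P(B) = 0.6500
- P(D|A) = 0.0082, P(D|B) = 0.0875

Step 1: Find P(D)
P(D) = P(D|A)P(A) + P(D|B)P(B)
     = 0.0082 × 0.3500 + 0.0875 × 0.6500
     = 0.00287000 + 0.05687500
     = 0.05974500

Step 2: Apply Bayes' theorem
P(A|D) = P(D|A)P(A) / P(D)
       = 0.00287000 / 0.05974500
       = 0.0480


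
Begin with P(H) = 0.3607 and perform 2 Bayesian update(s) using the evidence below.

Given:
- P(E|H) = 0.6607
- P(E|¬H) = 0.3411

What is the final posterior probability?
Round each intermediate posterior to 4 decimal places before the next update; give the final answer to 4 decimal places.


Sequential Bayesian updating:

Initial prior: P(H) = 0.3607

Update 1:
  P(E) = 0.6607 × 0.3607 + 0.3411 × 0.6393 = 0.23831449 + 0.21806523 = 0.45637972
  P(H|E) = 0.23831449 / 0.45637972 = 0.5222

Update 2:
  P(E) = 0.6607 × 0.5222 + 0.3411 × 0.4778 = 0.34501754 + 0.16297758 = 0.50799512
  P(H|E) = 0.34501754 / 0.50799512 = 0.6792

Final posterior: 0.6792


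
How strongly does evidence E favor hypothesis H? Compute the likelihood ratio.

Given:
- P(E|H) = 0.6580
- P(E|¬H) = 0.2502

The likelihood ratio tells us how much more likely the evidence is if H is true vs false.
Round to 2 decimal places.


Likelihood Ratio (LR) = P(E|H) / P(E|¬H)

LR = 0.6580 / 0.2502
   = 2.63

The evidence is 2.63 times more likely if H is true than if H is false.
Since LR > 1, the evidence supports H over ¬H.


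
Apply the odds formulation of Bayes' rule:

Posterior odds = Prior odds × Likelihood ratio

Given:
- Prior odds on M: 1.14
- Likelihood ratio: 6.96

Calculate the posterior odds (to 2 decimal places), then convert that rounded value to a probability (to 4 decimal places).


Step 1: Calculate posterior odds
Posterior odds = Prior odds × LR
               = 1.14 × 6.96
               = 7.93

Step 2: Convert to probability
P(M|E) = Posterior odds / (1 + Posterior odds)
       = 7.93 / (1 + 7.93)
       = 7.93 / 8.93
       = 0.8880

The evidence increased P(M) from 0.5327 to 0.8880.


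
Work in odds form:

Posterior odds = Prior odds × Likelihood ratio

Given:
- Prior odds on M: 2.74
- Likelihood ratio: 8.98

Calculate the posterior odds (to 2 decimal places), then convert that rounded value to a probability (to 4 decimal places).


Step 1: Calculate posterior odds
Posterior odds = Prior odds × LR
               = 2.74 × 8.98
               = 24.61

Step 2: Convert to probability
P(M|E) = Posterior odds / (1 + Posterior odds)
       = 24.61 / (1 + 24.61)
       = 24.61 / 25.61
       = 0.9610

The evidence increased P(M) from 0.7326 to 0.9610.


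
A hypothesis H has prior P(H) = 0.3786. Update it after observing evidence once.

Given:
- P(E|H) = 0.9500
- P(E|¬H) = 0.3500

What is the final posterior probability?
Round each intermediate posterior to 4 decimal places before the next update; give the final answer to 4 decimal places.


Sequential Bayesian updating:

Initial prior: P(H) = 0.3786

Update 1:
  P(E) = 0.9500 × 0.3786 + 0.3500 × 0.6214 = 0.35967000 + 0.21749000 = 0.57716000
  P(H|E) = 0.35967000 / 0.57716000 = 0.6232

Final posterior: 0.6232


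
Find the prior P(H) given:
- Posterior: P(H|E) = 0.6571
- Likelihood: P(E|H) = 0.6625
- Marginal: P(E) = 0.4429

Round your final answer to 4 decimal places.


From Bayes' theorem: P(H|E) = P(E|H) × P(H) / P(E)

Rearranging for P(H):
P(H) = P(H|E) × P(E) / P(E|H)
     = 0.6571 × 0.4429 / 0.6625
     = 0.29102959 / 0.6625
     = 0.4393


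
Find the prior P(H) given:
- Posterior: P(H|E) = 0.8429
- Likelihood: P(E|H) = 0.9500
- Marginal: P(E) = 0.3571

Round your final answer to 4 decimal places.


From Bayes' theorem: P(H|E) = P(E|H) × P(H) / P(E)

Rearranging for P(H):
P(H) = P(H|E) × P(E) / P(E|H)
     = 0.8429 × 0.3571 / 0.9500
     = 0.30099959 / 0.9500
     = 0.3168


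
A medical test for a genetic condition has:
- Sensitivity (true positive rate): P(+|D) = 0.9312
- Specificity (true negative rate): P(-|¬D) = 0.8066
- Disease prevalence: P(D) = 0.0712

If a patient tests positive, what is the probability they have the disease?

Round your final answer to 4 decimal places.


Let D = has disease, + = positive test

Given:
- P(D) = 0.0712 (prevalence)
- P(+|D) = 0.9312 (sensitivity)
- P(-|¬D) = 0.8066 (specificity)
- P(+|¬D) = 0.1934 (false positive rate = 1 - specificity)

Step 1: Find P(+)
P(+) = P(+|D)P(D) + P(+|¬D)P(¬D)
     = 0.9312 × 0.0712 + 0.1934 × 0.9288
     = 0.06630144 + 0.17962992
     = 0.24593136

Step 2: Apply Bayes' theorem for P(D|+)
P(D|+) = P(+|D)P(D) / P(+)
       = 0.06630144 / 0.24593136
       = 0.2696


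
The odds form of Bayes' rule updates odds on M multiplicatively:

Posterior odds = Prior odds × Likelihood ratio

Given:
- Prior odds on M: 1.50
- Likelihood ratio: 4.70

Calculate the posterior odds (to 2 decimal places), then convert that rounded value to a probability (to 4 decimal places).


Step 1: Calculate posterior odds
Posterior odds = Prior odds × LR
               = 1.50 × 4.70
               = 7.05

Step 2: Convert to probability
P(M|E) = Posterior odds / (1 + Posterior odds)
       = 7.05 / (1 + 7.05)
       = 7.05 / 8.05
       = 0.8758

The evidence increased P(M) from 0.6000 to 0.8758.


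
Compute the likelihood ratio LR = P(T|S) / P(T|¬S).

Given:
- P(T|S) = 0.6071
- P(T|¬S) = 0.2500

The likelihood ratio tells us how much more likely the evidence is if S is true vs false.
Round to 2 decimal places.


Likelihood Ratio (LR) = P(T|S) / P(T|¬S)

LR = 0.6071 / 0.2500
   = 2.43

The evidence is 2.43 times more likely if S is true than if S is false.
LR > 1, so observing T raises the odds in favor of S.


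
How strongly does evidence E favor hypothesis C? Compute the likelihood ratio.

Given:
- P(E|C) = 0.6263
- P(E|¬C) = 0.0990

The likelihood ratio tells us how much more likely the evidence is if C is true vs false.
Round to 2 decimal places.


Likelihood Ratio (LR) = P(E|C) / P(E|¬C)

LR = 0.6263 / 0.0990
   = 6.33

The evidence is 6.33 times more likely if C is true than if C is false.
Since LR > 1, the evidence supports C over ¬C.


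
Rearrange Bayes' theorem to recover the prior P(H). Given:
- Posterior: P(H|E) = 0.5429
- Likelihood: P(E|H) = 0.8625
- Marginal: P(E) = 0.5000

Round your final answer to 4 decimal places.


From Bayes' theorem: P(H|E) = P(E|H) × P(H) / P(E)

Rearranging for P(H):
P(H) = P(H|E) × P(E) / P(E|H)
     = 0.5429 × 0.5000 / 0.8625
     = 0.27145000 / 0.8625
     = 0.3147


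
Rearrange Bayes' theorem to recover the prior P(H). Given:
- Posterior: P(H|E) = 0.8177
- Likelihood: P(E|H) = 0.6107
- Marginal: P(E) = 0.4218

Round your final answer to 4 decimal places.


From Bayes' theorem: P(H|E) = P(E|H) × P(H) / P(E)

Rearranging for P(H):
P(H) = P(H|E) × P(E) / P(E|H)
     = 0.8177 × 0.4218 / 0.6107
     = 0.34490586 / 0.6107
     = 0.5648


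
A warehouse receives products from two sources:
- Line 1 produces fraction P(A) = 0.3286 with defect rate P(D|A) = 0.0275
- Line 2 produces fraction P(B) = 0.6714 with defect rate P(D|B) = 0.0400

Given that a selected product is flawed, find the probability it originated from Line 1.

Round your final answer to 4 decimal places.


Let A = from Line 1, D = flawed

Given:
- P(A) = 0.3286, P(B) = 0.6714
- P(D|A) = 0.0275, P(D|B) = 0.0400

Step 1: Find P(D)
P(D) = P(D|A)P(A) + P(D|B)P(B)
     = 0.0275 × 0.3286 + 0.0400 × 0.6714
     = 0.00903650 + 0.02685600
     = 0.03589250

Step 2: Apply Bayes' theorem
P(A|D) = P(D|A)P(A) / P(D)
       = 0.00903650 / 0.03589250
       = 0.2518


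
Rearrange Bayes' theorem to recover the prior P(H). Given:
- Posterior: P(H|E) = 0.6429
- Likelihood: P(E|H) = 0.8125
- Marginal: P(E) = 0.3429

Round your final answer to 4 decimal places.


From Bayes' theorem: P(H|E) = P(E|H) × P(H) / P(E)

Rearranging for P(H):
P(H) = P(H|E) × P(E) / P(E|H)
     = 0.6429 × 0.3429 / 0.8125
     = 0.22045041 / 0.8125
     = 0.2713


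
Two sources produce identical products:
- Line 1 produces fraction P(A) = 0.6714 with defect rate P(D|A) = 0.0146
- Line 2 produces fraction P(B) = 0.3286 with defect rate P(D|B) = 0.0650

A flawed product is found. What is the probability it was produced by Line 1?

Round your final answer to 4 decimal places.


Let A = from Line 1, D = flawed

Given:
- P(A) = 0.6714, P(B) = 0.3286
- P(D|A) = 0.0146, P(D|B) = 0.0650

Step 1: Find P(D)
P(D) = P(D|A)P(A) + P(D|B)P(B)
     = 0.0146 × 0.6714 + 0.0650 × 0.3286
     = 0.00980244 + 0.02135900
     = 0.03116144

Step 2: Apply Bayes' theorem
P(A|D) = P(D|A)P(A) / P(D)
       = 0.00980244 / 0.03116144
       = 0.3146


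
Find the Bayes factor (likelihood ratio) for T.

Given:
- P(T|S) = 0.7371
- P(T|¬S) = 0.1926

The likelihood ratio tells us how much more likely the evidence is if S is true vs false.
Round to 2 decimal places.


Likelihood Ratio (LR) = P(T|S) / P(T|¬S)

LR = 0.7371 / 0.1926
   = 3.83

The evidence is 3.83 times more likely if S is true than if S is false.
LR > 1, so observing T raises the odds in favor of S.


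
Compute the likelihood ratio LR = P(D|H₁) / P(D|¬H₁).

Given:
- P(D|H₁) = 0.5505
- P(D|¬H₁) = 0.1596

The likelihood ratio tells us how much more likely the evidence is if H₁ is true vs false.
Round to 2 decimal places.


Likelihood Ratio (LR) = P(D|H₁) / P(D|¬H₁)

LR = 0.5505 / 0.1596
   = 3.45

The evidence is 3.45 times more likely if H₁ is true than if H₁ is false.
LR > 1, so observing D raises the odds in favor of H₁.


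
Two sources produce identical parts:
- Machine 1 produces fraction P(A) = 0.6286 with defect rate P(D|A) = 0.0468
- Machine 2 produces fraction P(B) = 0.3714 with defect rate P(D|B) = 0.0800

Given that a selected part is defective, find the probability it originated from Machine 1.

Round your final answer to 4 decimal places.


Let A = from Machine 1, D = defective

Given:
- P(A) = 0.6286, P(B) = 0.3714
- P(D|A) = 0.0468, P(D|B) = 0.0800

Step 1: Find P(D)
P(D) = P(D|A)P(A) + P(D|B)P(B)
     = 0.0468 × 0.6286 + 0.0800 × 0.3714
     = 0.02941848 + 0.02971200
     = 0.05913048

Step 2: Apply Bayes' theorem
P(A|D) = P(D|A)P(A) / P(D)
       = 0.02941848 / 0.05913048
       = 0.4975


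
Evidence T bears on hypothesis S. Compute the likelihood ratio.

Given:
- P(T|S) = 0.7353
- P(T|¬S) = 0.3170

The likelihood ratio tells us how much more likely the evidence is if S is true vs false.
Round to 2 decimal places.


Likelihood Ratio (LR) = P(T|S) / P(T|¬S)

LR = 0.7353 / 0.3170
   = 2.32

The evidence is 2.32 times more likely if S is true than if S is false.
Because LR exceeds 1, T is evidence for S.


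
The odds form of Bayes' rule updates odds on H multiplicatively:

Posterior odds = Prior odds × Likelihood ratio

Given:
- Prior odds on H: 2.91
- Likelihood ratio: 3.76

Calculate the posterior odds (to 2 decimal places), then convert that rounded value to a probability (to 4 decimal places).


Step 1: Calculate posterior odds
Posterior odds = Prior odds × LR
               = 2.91 × 3.76
               = 10.94

Step 2: Convert to probability
P(H|E) = Posterior odds / (1 + Posterior odds)
       = 10.94 / (1 + 10.94)
       = 10.94 / 11.94
       = 0.9162

The evidence increased P(H) from 0.7442 to 0.9162.


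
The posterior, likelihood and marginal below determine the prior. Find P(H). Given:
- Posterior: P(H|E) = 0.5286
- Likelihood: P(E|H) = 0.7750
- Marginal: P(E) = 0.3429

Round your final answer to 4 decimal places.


From Bayes' theorem: P(H|E) = P(E|H) × P(H) / P(E)

Rearranging for P(H):
P(H) = P(H|E) × P(E) / P(E|H)
     = 0.5286 × 0.3429 / 0.7750
     = 0.18125694 / 0.7750
     = 0.2339


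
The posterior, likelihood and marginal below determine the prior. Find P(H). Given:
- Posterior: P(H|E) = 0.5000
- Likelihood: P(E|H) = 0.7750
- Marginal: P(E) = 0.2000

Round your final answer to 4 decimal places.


From Bayes' theorem: P(H|E) = P(E|H) × P(H) / P(E)

Rearranging for P(H):
P(H) = P(H|E) × P(E) / P(E|H)
     = 0.5000 × 0.2000 / 0.7750
     = 0.10000000 / 0.7750
     = 0.1290


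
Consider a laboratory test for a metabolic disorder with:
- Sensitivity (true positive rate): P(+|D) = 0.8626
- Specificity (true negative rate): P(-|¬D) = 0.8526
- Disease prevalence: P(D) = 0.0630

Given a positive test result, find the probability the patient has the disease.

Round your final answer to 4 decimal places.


Let D = has disease, + = positive test

Given:
- P(D) = 0.0630 (prevalence)
- P(+|D) = 0.8626 (sensitivity)
- P(-|¬D) = 0.8526 (specificity)
- P(+|¬D) = 0.1474 (false positive rate = 1 - specificity)

Step 1: Find P(+)
P(+) = P(+|D)P(D) + P(+|¬D)P(¬D)
     = 0.8626 × 0.0630 + 0.1474 × 0.9370
     = 0.05434380 + 0.13811380
     = 0.19245760

Step 2: Apply Bayes' theorem for P(D|+)
P(D|+) = P(+|D)P(D) / P(+)
       = 0.05434380 / 0.19245760
       = 0.2824


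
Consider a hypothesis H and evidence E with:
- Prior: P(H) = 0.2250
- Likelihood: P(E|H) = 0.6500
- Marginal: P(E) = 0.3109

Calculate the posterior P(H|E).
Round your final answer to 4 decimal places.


Using Bayes' theorem:

P(H|E) = P(E|H) × P(H) / P(E)
       = 0.6500 × 0.2250 / 0.3109
       = 0.14625000 / 0.3109
       = 0.4704

The evidence strengthens our belief in H.
Prior: 0.2250 → Posterior: 0.4704


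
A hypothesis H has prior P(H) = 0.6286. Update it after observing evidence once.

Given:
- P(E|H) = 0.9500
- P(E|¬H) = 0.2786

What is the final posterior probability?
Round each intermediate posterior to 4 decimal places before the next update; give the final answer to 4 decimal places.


Sequential Bayesian updating:

Initial prior: P(H) = 0.6286

Update 1:
  P(E) = 0.9500 × 0.6286 + 0.2786 × 0.3714 = 0.59717000 + 0.10347204 = 0.70064204
  P(H|E) = 0.59717000 / 0.70064204 = 0.8523

Final posterior: 0.8523


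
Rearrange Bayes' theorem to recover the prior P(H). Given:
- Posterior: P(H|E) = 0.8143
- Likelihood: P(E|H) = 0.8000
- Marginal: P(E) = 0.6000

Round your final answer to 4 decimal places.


From Bayes' theorem: P(H|E) = P(E|H) × P(H) / P(E)

Rearranging for P(H):
P(H) = P(H|E) × P(E) / P(E|H)
     = 0.8143 × 0.6000 / 0.8000
     = 0.48858000 / 0.8000
     = 0.6107


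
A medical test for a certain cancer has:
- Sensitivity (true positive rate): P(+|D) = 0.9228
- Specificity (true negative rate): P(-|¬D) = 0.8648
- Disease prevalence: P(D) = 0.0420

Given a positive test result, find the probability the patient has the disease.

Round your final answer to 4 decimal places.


Let D = has disease, + = positive test

Given:
- P(D) = 0.0420 (prevalence)
- P(+|D) = 0.9228 (sensitivity)
- P(-|¬D) = 0.8648 (specificity)
- P(+|¬D) = 0.1352 (false positive rate = 1 - specificity)

Step 1: Find P(+)
P(+) = P(+|D)P(D) + P(+|¬D)P(¬D)
     = 0.9228 × 0.0420 + 0.1352 × 0.9580
     = 0.03875760 + 0.12952160
     = 0.16827920

Step 2: Apply Bayes' theorem for P(D|+)
P(D|+) = P(+|D)P(D) / P(+)
       = 0.03875760 / 0.16827920
       = 0.2303


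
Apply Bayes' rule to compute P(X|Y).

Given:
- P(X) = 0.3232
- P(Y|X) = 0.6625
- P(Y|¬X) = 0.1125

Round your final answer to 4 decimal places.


Bayes' theorem: P(X|Y) = P(Y|X) × P(X) / P(Y)

Step 1: Calculate P(Y) using law of total probability
P(Y) = P(Y|X)P(X) + P(Y|¬X)P(¬X)
     = 0.6625 × 0.3232 + 0.1125 × 0.6768
     = 0.21412000 + 0.07614000
     = 0.29026000

Step 2: Apply Bayes' theorem
P(X|Y) = P(Y|X) × P(X) / P(Y)
       = 0.21412000 / 0.29026000
       = 0.7377


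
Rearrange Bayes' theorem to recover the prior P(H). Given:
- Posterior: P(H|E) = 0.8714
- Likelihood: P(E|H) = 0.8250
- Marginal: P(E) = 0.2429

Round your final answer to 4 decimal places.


From Bayes' theorem: P(H|E) = P(E|H) × P(H) / P(E)

Rearranging for P(H):
P(H) = P(H|E) × P(E) / P(E|H)
     = 0.8714 × 0.2429 / 0.8250
     = 0.21166306 / 0.8250
     = 0.2566


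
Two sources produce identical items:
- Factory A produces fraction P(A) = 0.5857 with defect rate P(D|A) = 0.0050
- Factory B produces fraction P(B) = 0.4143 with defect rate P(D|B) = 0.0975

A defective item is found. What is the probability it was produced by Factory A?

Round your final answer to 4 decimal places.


Let A = from Factory A, D = defective

Given:
- P(A) = 0.5857, P(B) = 0.4143
- P(D|A) = 0.0050, P(D|B) = 0.0975

Step 1: Find P(D)
P(D) = P(D|A)P(A) + P(D|B)P(B)
     = 0.0050 × 0.5857 + 0.0975 × 0.4143
     = 0.00292850 + 0.04039425
     = 0.04332275

Step 2: Apply Bayes' theorem
P(A|D) = P(D|A)P(A) / P(D)
       = 0.00292850 / 0.04332275
       = 0.0676


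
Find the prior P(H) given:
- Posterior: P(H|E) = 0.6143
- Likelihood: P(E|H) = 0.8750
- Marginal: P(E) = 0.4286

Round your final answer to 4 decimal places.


From Bayes' theorem: P(H|E) = P(E|H) × P(H) / P(E)

Rearranging for P(H):
P(H) = P(H|E) × P(E) / P(E|H)
     = 0.6143 × 0.4286 / 0.8750
     = 0.26328898 / 0.8750
     = 0.3009


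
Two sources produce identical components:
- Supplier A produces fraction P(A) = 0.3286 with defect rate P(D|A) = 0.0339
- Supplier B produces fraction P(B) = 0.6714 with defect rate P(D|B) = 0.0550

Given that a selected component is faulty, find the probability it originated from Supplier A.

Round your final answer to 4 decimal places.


Let A = from Supplier A, D = faulty

Given:
- P(A) = 0.3286, P(B) = 0.6714
- P(D|A) = 0.0339, P(D|B) = 0.0550

Step 1: Find P(D)
P(D) = P(D|A)P(A) + P(D|B)P(B)
     = 0.0339 × 0.3286 + 0.0550 × 0.6714
     = 0.01113954 + 0.03692700
     = 0.04806654

Step 2: Apply Bayes' theorem
P(A|D) = P(D|A)P(A) / P(D)
       = 0.01113954 / 0.04806654
       = 0.2318


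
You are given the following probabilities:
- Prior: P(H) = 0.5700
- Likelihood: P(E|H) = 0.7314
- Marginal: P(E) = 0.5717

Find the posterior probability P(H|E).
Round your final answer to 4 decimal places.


Using Bayes' theorem:

P(H|E) = P(E|H) × P(H) / P(E)
       = 0.7314 × 0.5700 / 0.5717
       = 0.41689800 / 0.5717
       = 0.7292

The evidence strengthens our belief in H.
Prior: 0.5700 → Posterior: 0.7292


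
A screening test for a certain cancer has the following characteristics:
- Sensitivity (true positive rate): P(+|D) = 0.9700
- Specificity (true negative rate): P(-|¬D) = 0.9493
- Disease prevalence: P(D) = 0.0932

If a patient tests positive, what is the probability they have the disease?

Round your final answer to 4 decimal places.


Let D = has disease, + = positive test

Given:
- P(D) = 0.0932 (prevalence)
- P(+|D) = 0.9700 (sensitivity)
- P(-|¬D) = 0.9493 (specificity)
- P(+|¬D) = 0.0507 (false positive rate = 1 - specificity)

Step 1: Find P(+)
P(+) = P(+|D)P(D) + P(+|¬D)P(¬D)
     = 0.9700 × 0.0932 + 0.0507 × 0.9068
     = 0.09040400 + 0.04597476
     = 0.13637876

Step 2: Apply Bayes' theorem for P(D|+)
P(D|+) = P(+|D)P(D) / P(+)
       = 0.09040400 / 0.13637876
       = 0.6629


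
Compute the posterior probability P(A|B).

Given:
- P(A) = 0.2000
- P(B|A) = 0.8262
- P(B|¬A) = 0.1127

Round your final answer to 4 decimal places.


Bayes' theorem: P(A|B) = P(B|A) × P(A) / P(B)

Step 1: Calculate P(B) using law of total probability
P(B) = P(B|A)P(A) + P(B|¬A)P(¬A)
     = 0.8262 × 0.2000 + 0.1127 × 0.8000
     = 0.16524000 + 0.09016000
     = 0.25540000

Step 2: Apply Bayes' theorem
P(A|B) = P(B|A) × P(A) / P(B)
       = 0.16524000 / 0.25540000
       = 0.6470


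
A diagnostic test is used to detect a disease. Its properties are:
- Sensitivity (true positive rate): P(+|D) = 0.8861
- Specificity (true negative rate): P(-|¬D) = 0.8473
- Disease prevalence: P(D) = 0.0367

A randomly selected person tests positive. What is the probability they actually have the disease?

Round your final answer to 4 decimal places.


Let D = has disease, + = positive test

Given:
- P(D) = 0.0367 (prevalence)
- P(+|D) = 0.8861 (sensitivity)
- P(-|¬D) = 0.8473 (specificity)
- P(+|¬D) = 0.1527 (false positive rate = 1 - specificity)

Step 1: Find P(+)
P(+) = P(+|D)P(D) + P(+|¬D)P(¬D)
     = 0.8861 × 0.0367 + 0.1527 × 0.9633
     = 0.03251987 + 0.14709591
     = 0.17961578

Step 2: Apply Bayes' theorem for P(D|+)
P(D|+) = P(+|D)P(D) / P(+)
       = 0.03251987 / 0.17961578
       = 0.1811


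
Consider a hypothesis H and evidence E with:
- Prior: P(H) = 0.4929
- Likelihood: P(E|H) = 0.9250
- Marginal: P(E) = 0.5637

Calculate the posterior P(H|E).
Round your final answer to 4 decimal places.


Using Bayes' theorem:

P(H|E) = P(E|H) × P(H) / P(E)
       = 0.9250 × 0.4929 / 0.5637
       = 0.45593250 / 0.5637
       = 0.8088

The evidence strengthens our belief in H.
Prior: 0.4929 → Posterior: 0.8088


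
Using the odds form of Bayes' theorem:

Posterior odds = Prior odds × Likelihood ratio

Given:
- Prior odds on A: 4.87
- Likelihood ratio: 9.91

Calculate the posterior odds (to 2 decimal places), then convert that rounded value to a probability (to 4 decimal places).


Step 1: Calculate posterior odds
Posterior odds = Prior odds × LR
               = 4.87 × 9.91
               = 48.26

Step 2: Convert to probability
P(A|E) = Posterior odds / (1 + Posterior odds)
       = 48.26 / (1 + 48.26)
       = 48.26 / 49.26
       = 0.9797

The evidence increased P(A) from 0.8296 to 0.9797.


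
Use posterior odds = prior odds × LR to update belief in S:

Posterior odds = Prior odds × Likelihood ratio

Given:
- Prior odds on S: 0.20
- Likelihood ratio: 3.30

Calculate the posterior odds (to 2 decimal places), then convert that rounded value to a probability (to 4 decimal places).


Step 1: Calculate posterior odds
Posterior odds = Prior odds × LR
               = 0.20 × 3.30
               = 0.66

Step 2: Convert to probability
P(S|E) = Posterior odds / (1 + Posterior odds)
       = 0.66 / (1 + 0.66)
       = 0.66 / 1.66
       = 0.3976

The evidence increased P(S) from 0.1667 to 0.3976.


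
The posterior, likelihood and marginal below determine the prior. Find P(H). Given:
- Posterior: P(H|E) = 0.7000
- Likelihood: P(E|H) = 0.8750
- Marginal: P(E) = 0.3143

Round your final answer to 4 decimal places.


From Bayes' theorem: P(H|E) = P(E|H) × P(H) / P(E)

Rearranging for P(H):
P(H) = P(H|E) × P(E) / P(E|H)
     = 0.7000 × 0.3143 / 0.8750
     = 0.22001000 / 0.8750
     = 0.2514


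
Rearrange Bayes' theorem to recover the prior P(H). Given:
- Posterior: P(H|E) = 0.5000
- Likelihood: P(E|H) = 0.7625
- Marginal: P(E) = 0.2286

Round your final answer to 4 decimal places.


From Bayes' theorem: P(H|E) = P(E|H) × P(H) / P(E)

Rearranging for P(H):
P(H) = P(H|E) × P(E) / P(E|H)
     = 0.5000 × 0.2286 / 0.7625
     = 0.11430000 / 0.7625
     = 0.1499


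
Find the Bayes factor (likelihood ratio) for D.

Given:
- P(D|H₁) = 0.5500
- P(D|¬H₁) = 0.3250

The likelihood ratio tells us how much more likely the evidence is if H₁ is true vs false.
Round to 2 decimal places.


Likelihood Ratio (LR) = P(D|H₁) / P(D|¬H₁)

LR = 0.5500 / 0.3250
   = 1.69

The evidence is 1.69 times more likely if H₁ is true than if H₁ is false.
Since LR > 1, the evidence supports H₁ over ¬H₁.


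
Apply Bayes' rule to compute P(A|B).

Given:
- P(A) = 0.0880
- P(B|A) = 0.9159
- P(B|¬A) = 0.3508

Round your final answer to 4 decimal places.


Bayes' theorem: P(A|B) = P(B|A) × P(A) / P(B)

Step 1: Calculate P(B) using law of total probability
P(B) = P(B|A)P(A) + P(B|¬A)P(¬A)
     = 0.9159 × 0.0880 + 0.3508 × 0.9120
     = 0.08059920 + 0.31992960
     = 0.40052880

Step 2: Apply Bayes' theorem
P(A|B) = P(B|A) × P(A) / P(B)
       = 0.08059920 / 0.40052880
       = 0.2012


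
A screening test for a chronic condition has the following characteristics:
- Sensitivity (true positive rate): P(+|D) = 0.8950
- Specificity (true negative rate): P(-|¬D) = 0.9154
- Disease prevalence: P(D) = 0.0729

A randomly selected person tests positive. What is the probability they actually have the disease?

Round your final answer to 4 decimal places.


Let D = has disease, + = positive test

Given:
- P(D) = 0.0729 (prevalence)
- P(+|D) = 0.8950 (sensitivity)
- P(-|¬D) = 0.9154 (specificity)
- P(+|¬D) = 0.0846 (false positive rate = 1 - specificity)

Step 1: Find P(+)
P(+) = P(+|D)P(D) + P(+|¬D)P(¬D)
     = 0.8950 × 0.0729 + 0.0846 × 0.9271
     = 0.06524550 + 0.07843266
     = 0.14367816

Step 2: Apply Bayes' theorem for P(D|+)
P(D|+) = P(+|D)P(D) / P(+)
       = 0.06524550 / 0.14367816
       = 0.4541


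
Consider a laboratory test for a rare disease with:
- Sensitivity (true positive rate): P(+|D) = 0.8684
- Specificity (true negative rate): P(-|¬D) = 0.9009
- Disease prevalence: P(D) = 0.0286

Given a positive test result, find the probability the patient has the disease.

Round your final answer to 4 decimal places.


Let D = has disease, + = positive test

Given:
- P(D) = 0.0286 (prevalence)
- P(+|D) = 0.8684 (sensitivity)
- P(-|¬D) = 0.9009 (specificity)
- P(+|¬D) = 0.0991 (false positive rate = 1 - specificity)

Step 1: Find P(+)
P(+) = P(+|D)P(D) + P(+|¬D)P(¬D)
     = 0.8684 × 0.0286 + 0.0991 × 0.9714
     = 0.02483624 + 0.09626574
     = 0.12110198

Step 2: Apply Bayes' theorem for P(D|+)
P(D|+) = P(+|D)P(D) / P(+)
       = 0.02483624 / 0.12110198
       = 0.2051


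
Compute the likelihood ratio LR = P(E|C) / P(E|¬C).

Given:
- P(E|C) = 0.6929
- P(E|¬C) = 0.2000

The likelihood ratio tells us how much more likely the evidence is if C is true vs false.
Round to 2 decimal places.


Likelihood Ratio (LR) = P(E|C) / P(E|¬C)

LR = 0.6929 / 0.2000
   = 3.46

The evidence is 3.46 times more likely if C is true than if C is false.
Because LR exceeds 1, E is evidence for C.


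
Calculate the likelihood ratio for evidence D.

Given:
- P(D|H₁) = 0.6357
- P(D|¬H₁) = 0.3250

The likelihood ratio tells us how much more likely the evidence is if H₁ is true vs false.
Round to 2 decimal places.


Likelihood Ratio (LR) = P(D|H₁) / P(D|¬H₁)

LR = 0.6357 / 0.3250
   = 1.96

The evidence is 1.96 times more likely if H₁ is true than if H₁ is false.
Since LR > 1, the evidence supports H₁ over ¬H₁.


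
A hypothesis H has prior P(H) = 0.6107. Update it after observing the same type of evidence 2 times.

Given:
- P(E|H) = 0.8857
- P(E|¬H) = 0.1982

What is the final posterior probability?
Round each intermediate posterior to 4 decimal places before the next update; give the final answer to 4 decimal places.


Sequential Bayesian updating:

Initial prior: P(H) = 0.6107

Update 1:
  P(E) = 0.8857 × 0.6107 + 0.1982 × 0.3893 = 0.54089699 + 0.07715926 = 0.61805625
  P(H|E) = 0.54089699 / 0.61805625 = 0.8752

Update 2:
  P(E) = 0.8857 × 0.8752 + 0.1982 × 0.1248 = 0.77516464 + 0.02473536 = 0.79990000
  P(H|E) = 0.77516464 / 0.79990000 = 0.9691

Final posterior: 0.9691


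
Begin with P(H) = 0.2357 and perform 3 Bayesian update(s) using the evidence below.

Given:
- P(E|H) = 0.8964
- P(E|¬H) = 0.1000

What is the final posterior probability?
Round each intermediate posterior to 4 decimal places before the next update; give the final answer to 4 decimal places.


Sequential Bayesian updating:

Initial prior: P(H) = 0.2357

Update 1:
  P(E) = 0.8964 × 0.2357 + 0.1000 × 0.7643 = 0.21128148 + 0.07643000 = 0.28771148
  P(H|E) = 0.21128148 / 0.28771148 = 0.7344

Update 2:
  P(E) = 0.8964 × 0.7344 + 0.1000 × 0.2656 = 0.65831616 + 0.02656000 = 0.68487616
  P(H|E) = 0.65831616 / 0.68487616 = 0.9612

Update 3:
  P(E) = 0.8964 × 0.9612 + 0.1000 × 0.0388 = 0.86161968 + 0.00388000 = 0.86549968
  P(H|E) = 0.86161968 / 0.86549968 = 0.9955

Final posterior: 0.9955


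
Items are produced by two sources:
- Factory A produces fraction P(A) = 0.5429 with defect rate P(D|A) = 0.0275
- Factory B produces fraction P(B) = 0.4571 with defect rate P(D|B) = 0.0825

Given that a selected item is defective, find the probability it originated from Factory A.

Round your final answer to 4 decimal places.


Let A = from Factory A, D = defective

Given:
- P(A) = 0.5429, P(B) = 0.4571
- P(D|A) = 0.0275, P(D|B) = 0.0825

Step 1: Find P(D)
P(D) = P(D|A)P(A) + P(D|B)P(B)
     = 0.0275 × 0.5429 + 0.0825 × 0.4571
     = 0.01492975 + 0.03771075
     = 0.05264050

Step 2: Apply Bayes' theorem
P(A|D) = P(D|A)P(A) / P(D)
       = 0.01492975 / 0.05264050
       = 0.2836


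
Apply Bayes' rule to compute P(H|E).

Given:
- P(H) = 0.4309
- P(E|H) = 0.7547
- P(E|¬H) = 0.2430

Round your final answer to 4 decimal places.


Bayes' theorem: P(H|E) = P(E|H) × P(H) / P(E)

Step 1: Calculate P(E) using law of total probability
P(E) = P(E|H)P(H) + P(E|¬H)P(¬H)
     = 0.7547 × 0.4309 + 0.2430 × 0.5691
     = 0.32520023 + 0.13829130
     = 0.46349153

Step 2: Apply Bayes' theorem
P(H|E) = P(E|H) × P(H) / P(E)
       = 0.32520023 / 0.46349153
       = 0.7016


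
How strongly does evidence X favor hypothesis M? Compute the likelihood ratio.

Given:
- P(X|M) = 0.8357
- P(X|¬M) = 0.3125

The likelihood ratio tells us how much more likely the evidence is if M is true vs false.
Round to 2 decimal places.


Likelihood Ratio (LR) = P(X|M) / P(X|¬M)

LR = 0.8357 / 0.3125
   = 2.67

The evidence is 2.67 times more likely if M is true than if M is false.
Since LR > 1, the evidence supports M over ¬M.


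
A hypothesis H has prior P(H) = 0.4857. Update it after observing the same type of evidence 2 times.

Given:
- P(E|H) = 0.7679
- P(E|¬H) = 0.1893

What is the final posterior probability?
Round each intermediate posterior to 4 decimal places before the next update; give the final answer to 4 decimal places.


Sequential Bayesian updating:

Initial prior: P(H) = 0.4857

Update 1:
  P(E) = 0.7679 × 0.4857 + 0.1893 × 0.5143 = 0.37296903 + 0.09735699 = 0.47032602
  P(H|E) = 0.37296903 / 0.47032602 = 0.7930

Update 2:
  P(E) = 0.7679 × 0.7930 + 0.1893 × 0.2070 = 0.60894470 + 0.03918510 = 0.64812980
  P(H|E) = 0.60894470 / 0.64812980 = 0.9395

Final posterior: 0.9395


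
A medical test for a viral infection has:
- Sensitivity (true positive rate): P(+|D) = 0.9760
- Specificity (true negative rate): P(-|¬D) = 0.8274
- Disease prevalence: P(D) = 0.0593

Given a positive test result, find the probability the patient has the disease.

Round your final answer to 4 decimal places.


Let D = has disease, + = positive test

Given:
- P(D) = 0.0593 (prevalence)
- P(+|D) = 0.9760 (sensitivity)
- P(-|¬D) = 0.8274 (specificity)
- P(+|¬D) = 0.1726 (false positive rate = 1 - specificity)

Step 1: Find P(+)
P(+) = P(+|D)P(D) + P(+|¬D)P(¬D)
     = 0.9760 × 0.0593 + 0.1726 × 0.9407
     = 0.05787680 + 0.16236482
     = 0.22024162

Step 2: Apply Bayes' theorem for P(D|+)
P(D|+) = P(+|D)P(D) / P(+)
       = 0.05787680 / 0.22024162
       = 0.2628


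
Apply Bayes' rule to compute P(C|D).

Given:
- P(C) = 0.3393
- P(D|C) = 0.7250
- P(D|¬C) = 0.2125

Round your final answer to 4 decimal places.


Bayes' theorem: P(C|D) = P(D|C) × P(C) / P(D)

Step 1: Calculate P(D) using law of total probability
P(D) = P(D|C)P(C) + P(D|¬C)P(¬C)
     = 0.7250 × 0.3393 + 0.2125 × 0.6607
     = 0.24599250 + 0.14039875
     = 0.38639125

Step 2: Apply Bayes' theorem
P(C|D) = P(D|C) × P(C) / P(D)
       = 0.24599250 / 0.38639125
       = 0.6366


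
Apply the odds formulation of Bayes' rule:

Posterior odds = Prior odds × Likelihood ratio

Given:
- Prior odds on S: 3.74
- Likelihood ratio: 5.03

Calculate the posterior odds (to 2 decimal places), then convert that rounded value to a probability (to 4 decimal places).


Step 1: Calculate posterior odds
Posterior odds = Prior odds × LR
               = 3.74 × 5.03
               = 18.81

Step 2: Convert to probability
P(S|E) = Posterior odds / (1 + Posterior odds)
       = 18.81 / (1 + 18.81)
       = 18.81 / 19.81
       = 0.9495

The evidence increased P(S) from 0.7890 to 0.9495.


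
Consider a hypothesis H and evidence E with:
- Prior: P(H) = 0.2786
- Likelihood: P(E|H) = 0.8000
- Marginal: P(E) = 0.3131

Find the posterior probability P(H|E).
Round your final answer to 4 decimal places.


Using Bayes' theorem:

P(H|E) = P(E|H) × P(H) / P(E)
       = 0.8000 × 0.2786 / 0.3131
       = 0.22288000 / 0.3131
       = 0.7118

The evidence strengthens our belief in H.
Prior: 0.2786 → Posterior: 0.7118


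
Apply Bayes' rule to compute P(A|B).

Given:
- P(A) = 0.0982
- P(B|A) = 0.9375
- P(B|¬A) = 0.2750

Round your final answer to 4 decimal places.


Bayes' theorem: P(A|B) = P(B|A) × P(A) / P(B)

Step 1: Calculate P(B) using law of total probability
P(B) = P(B|A)P(A) + P(B|¬A)P(¬A)
     = 0.9375 × 0.0982 + 0.2750 × 0.9018
     = 0.09206250 + 0.24799500
     = 0.34005750

Step 2: Apply Bayes' theorem
P(A|B) = P(B|A) × P(A) / P(B)
       = 0.09206250 / 0.34005750
       = 0.2707


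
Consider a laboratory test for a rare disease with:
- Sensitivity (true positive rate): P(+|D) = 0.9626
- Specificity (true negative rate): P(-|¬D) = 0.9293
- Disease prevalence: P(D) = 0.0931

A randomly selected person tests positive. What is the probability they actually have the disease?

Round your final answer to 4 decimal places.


Let D = has disease, + = positive test

Given:
- P(D) = 0.0931 (prevalence)
- P(+|D) = 0.9626 (sensitivity)
- P(-|¬D) = 0.9293 (specificity)
- P(+|¬D) = 0.0707 (false positive rate = 1 - specificity)

Step 1: Find P(+)
P(+) = P(+|D)P(D) + P(+|¬D)P(¬D)
     = 0.9626 × 0.0931 + 0.0707 × 0.9069
     = 0.08961806 + 0.06411783
     = 0.15373589

Step 2: Apply Bayes' theorem for P(D|+)
P(D|+) = P(+|D)P(D) / P(+)
       = 0.08961806 / 0.15373589
       = 0.5829


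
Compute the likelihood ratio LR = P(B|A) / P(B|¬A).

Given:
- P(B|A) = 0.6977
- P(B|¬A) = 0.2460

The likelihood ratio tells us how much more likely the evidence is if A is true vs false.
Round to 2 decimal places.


Likelihood Ratio (LR) = P(B|A) / P(B|¬A)

LR = 0.6977 / 0.2460
   = 2.84

The evidence is 2.84 times more likely if A is true than if A is false.
LR > 1, so observing B raises the odds in favor of A.


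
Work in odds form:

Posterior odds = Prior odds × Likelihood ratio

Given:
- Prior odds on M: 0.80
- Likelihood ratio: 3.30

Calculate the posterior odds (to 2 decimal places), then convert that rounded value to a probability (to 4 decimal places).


Step 1: Calculate posterior odds
Posterior odds = Prior odds × LR
               = 0.80 × 3.30
               = 2.64

Step 2: Convert to probability
P(M|E) = Posterior odds / (1 + Posterior odds)
       = 2.64 / (1 + 2.64)
       = 2.64 / 3.64
       = 0.7253

The evidence increased P(M) from 0.4444 to 0.7253.


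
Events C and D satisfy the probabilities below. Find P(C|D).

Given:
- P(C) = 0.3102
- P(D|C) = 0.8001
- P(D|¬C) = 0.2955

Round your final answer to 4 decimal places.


Bayes' theorem: P(C|D) = P(D|C) × P(C) / P(D)

Step 1: Calculate P(D) using law of total probability
P(D) = P(D|C)P(C) + P(D|¬C)P(¬C)
     = 0.8001 × 0.3102 + 0.2955 × 0.6898
     = 0.24819102 + 0.20383590
     = 0.45202692

Step 2: Apply Bayes' theorem
P(C|D) = P(D|C) × P(C) / P(D)
       = 0.24819102 / 0.45202692
       = 0.5491


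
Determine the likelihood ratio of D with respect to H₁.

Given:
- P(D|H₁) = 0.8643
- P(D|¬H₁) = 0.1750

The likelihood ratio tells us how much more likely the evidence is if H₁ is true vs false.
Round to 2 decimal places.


Likelihood Ratio (LR) = P(D|H₁) / P(D|¬H₁)

LR = 0.8643 / 0.1750
   = 4.94

The evidence is 4.94 times more likely if H₁ is true than if H₁ is false.
Because LR exceeds 1, D is evidence for H₁.


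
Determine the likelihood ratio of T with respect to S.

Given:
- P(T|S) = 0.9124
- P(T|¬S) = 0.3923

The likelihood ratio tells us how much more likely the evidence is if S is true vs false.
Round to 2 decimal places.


Likelihood Ratio (LR) = P(T|S) / P(T|¬S)

LR = 0.9124 / 0.3923
   = 2.33

The evidence is 2.33 times more likely if S is true than if S is false.
Since LR > 1, the evidence supports S over ¬S.


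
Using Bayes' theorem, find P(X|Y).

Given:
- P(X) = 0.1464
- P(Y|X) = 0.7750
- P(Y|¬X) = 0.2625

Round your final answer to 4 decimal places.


Bayes' theorem: P(X|Y) = P(Y|X) × P(X) / P(Y)

Step 1: Calculate P(Y) using law of total probability
P(Y) = P(Y|X)P(X) + P(Y|¬X)P(¬X)
     = 0.7750 × 0.1464 + 0.2625 × 0.8536
     = 0.11346000 + 0.22407000
     = 0.33753000

Step 2: Apply Bayes' theorem
P(X|Y) = P(Y|X) × P(X) / P(Y)
       = 0.11346000 / 0.33753000
       = 0.3361


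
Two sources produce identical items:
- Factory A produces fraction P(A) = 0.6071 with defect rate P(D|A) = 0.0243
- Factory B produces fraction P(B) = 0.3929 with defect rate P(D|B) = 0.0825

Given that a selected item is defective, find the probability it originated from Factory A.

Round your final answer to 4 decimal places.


Let A = from Factory A, D = defective

Given:
- P(A) = 0.6071, P(B) = 0.3929
- P(D|A) = 0.0243, P(D|B) = 0.0825

Step 1: Find P(D)
P(D) = P(D|A)P(A) + P(D|B)P(B)
     = 0.0243 × 0.6071 + 0.0825 × 0.3929
     = 0.01475253 + 0.03241425
     = 0.04716678

Step 2: Apply Bayes' theorem
P(A|D) = P(D|A)P(A) / P(D)
       = 0.01475253 / 0.04716678
       = 0.3128


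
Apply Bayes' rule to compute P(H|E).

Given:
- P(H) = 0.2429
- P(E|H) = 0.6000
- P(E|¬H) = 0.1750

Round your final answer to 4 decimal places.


Bayes' theorem: P(H|E) = P(E|H) × P(H) / P(E)

Step 1: Calculate P(E) using law of total probability
P(E) = P(E|H)P(H) + P(E|¬H)P(¬H)
     = 0.6000 × 0.2429 + 0.1750 × 0.7571
     = 0.14574000 + 0.13249250
     = 0.27823250

Step 2: Apply Bayes' theorem
P(H|E) = P(E|H) × P(H) / P(E)
       = 0.14574000 / 0.27823250
       = 0.5238


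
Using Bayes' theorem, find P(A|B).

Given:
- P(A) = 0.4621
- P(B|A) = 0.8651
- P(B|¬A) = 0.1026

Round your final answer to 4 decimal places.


Bayes' theorem: P(A|B) = P(B|A) × P(A) / P(B)

Step 1: Calculate P(B) using law of total probability
P(B) = P(B|A)P(A) + P(B|¬A)P(¬A)
     = 0.8651 × 0.4621 + 0.1026 × 0.5379
     = 0.39976271 + 0.05518854
     = 0.45495125

Step 2: Apply Bayes' theorem
P(A|B) = P(B|A) × P(A) / P(B)
       = 0.39976271 / 0.45495125
       = 0.8787


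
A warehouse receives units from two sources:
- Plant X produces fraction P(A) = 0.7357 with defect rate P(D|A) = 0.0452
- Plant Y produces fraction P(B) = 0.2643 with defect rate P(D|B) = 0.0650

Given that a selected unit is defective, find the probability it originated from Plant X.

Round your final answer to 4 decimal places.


Let A = from Plant X, D = defective

Given:
- P(A) = 0.7357, P(B) = 0.2643
- P(D|A) = 0.0452, P(D|B) = 0.0650

Step 1: Find P(D)
P(D) = P(D|A)P(A) + P(D|B)P(B)
     = 0.0452 × 0.7357 + 0.0650 × 0.2643
     = 0.03325364 + 0.01717950
     = 0.05043314

Step 2: Apply Bayes' theorem
P(A|D) = P(D|A)P(A) / P(D)
       = 0.03325364 / 0.05043314
       = 0.6594
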